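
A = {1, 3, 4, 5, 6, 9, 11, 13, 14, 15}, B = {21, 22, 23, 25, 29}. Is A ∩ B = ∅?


Disjoint means A ∩ B = ∅.
A ∩ B = ∅
A ∩ B = ∅, so A and B are disjoint.

Yes, A and B are disjoint


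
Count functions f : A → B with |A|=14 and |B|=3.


Each of |A| = 14 inputs maps to any of |B| = 3 outputs.
# functions = |B|^|A| = 3^14
= 4782969

Number of functions = 4782969


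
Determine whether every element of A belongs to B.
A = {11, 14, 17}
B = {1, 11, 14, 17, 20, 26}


A ⊆ B means every element of A is in B.
All elements of A are in B.
So A ⊆ B.

Yes, A ⊆ B


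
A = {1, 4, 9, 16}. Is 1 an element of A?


A = {1, 4, 9, 16}
Checking if 1 is in A
1 is in A → True

1 ∈ A


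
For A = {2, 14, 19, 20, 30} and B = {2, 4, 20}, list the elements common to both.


A ∩ B = elements in both A and B
A = {2, 14, 19, 20, 30}
B = {2, 4, 20}
A ∩ B = {2, 20}

A ∩ B = {2, 20}


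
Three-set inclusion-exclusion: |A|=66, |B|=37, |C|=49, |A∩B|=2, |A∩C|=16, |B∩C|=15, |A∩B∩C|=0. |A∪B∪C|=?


|A∪B∪C| = |A|+|B|+|C| - |A∩B|-|A∩C|-|B∩C| + |A∩B∩C|
= 66+37+49 - 2-16-15 + 0
= 152 - 33 + 0
= 119

|A ∪ B ∪ C| = 119


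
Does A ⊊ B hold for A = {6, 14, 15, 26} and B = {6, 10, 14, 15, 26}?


A ⊂ B requires: A ⊆ B AND A ≠ B.
A ⊆ B? Yes
A = B? No
A ⊂ B: Yes (A is a proper subset of B)

Yes, A ⊂ B


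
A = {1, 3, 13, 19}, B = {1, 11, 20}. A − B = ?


A \ B = elements in A but not in B
A = {1, 3, 13, 19}
B = {1, 11, 20}
Remove from A any elements in B
A \ B = {3, 13, 19}

A \ B = {3, 13, 19}


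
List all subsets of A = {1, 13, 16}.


|A| = 3, so |P(A)| = 2^3 = 8
Enumerate subsets by cardinality (0 to 3):
∅, {1}, {13}, {16}, {1, 13}, {1, 16}, {13, 16}, {1, 13, 16}

P(A) has 8 subsets: ∅, {1}, {13}, {16}, {1, 13}, {1, 16}, {13, 16}, {1, 13, 16}


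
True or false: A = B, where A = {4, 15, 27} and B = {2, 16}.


Two sets are equal iff they have exactly the same elements.
A = {4, 15, 27}
B = {2, 16}
Differences: {2, 4, 15, 16, 27}
A ≠ B

No, A ≠ B


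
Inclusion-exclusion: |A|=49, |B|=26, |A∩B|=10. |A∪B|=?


|A ∪ B| = |A| + |B| - |A ∩ B|
= 49 + 26 - 10
= 65

|A ∪ B| = 65


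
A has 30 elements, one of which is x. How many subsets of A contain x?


Subsets of A containing x correspond to subsets of A \ {x}, which has 29 elements.
Count = 2^(n-1) = 2^29
= 536870912

Number of subsets containing x = 536870912


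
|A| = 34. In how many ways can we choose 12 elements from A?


C(n,k) = n! / (k!(n-k)!)
C(34,12) = 34! / (12!22!)
= 548354040

C(34,12) = 548354040


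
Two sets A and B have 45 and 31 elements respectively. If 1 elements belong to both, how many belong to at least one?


|A ∪ B| = |A| + |B| - |A ∩ B|
= 45 + 31 - 1
= 75

|A ∪ B| = 75


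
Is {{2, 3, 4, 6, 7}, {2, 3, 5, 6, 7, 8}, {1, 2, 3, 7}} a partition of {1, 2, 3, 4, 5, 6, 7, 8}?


A partition requires: (1) non-empty parts, (2) pairwise disjoint, (3) union = U
Parts: {2, 3, 4, 6, 7}, {2, 3, 5, 6, 7, 8}, {1, 2, 3, 7}
Union of parts: {1, 2, 3, 4, 5, 6, 7, 8}
U = {1, 2, 3, 4, 5, 6, 7, 8}
All non-empty? True
Pairwise disjoint? False
Covers U? True

No, not a valid partition


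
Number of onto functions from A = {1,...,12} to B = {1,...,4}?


n = |A| = 12, k = |B| = 4. Surjections via inclusion-exclusion:
S(n,k) = Σ(-1)^i × C(k,i) × (k-i)^n, i=0 to k
i=0: (-1)^0×C(4,0)×4^12 = 16777216
i=1: (-1)^1×C(4,1)×3^12 = -2125764
i=2: (-1)^2×C(4,2)×2^12 = 24576
i=3: (-1)^3×C(4,3)×1^12 = -4
i=4: (-1)^4×C(4,4)×0^12 = 0
Total = 14676024

Number of surjections = 14676024


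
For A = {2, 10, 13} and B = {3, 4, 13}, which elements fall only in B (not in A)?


A = {2, 10, 13}
B = {3, 4, 13}
Region: only in B (not in A)
Elements: {3, 4}

Elements only in B (not in A): {3, 4}


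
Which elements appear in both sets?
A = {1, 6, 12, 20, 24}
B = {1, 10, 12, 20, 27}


A ∩ B = elements in both A and B
A = {1, 6, 12, 20, 24}
B = {1, 10, 12, 20, 27}
A ∩ B = {1, 12, 20}

A ∩ B = {1, 12, 20}


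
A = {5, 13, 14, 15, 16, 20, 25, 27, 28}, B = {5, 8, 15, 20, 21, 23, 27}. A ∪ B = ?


A ∪ B = all elements in A or B (or both)
A = {5, 13, 14, 15, 16, 20, 25, 27, 28}
B = {5, 8, 15, 20, 21, 23, 27}
A ∪ B = {5, 8, 13, 14, 15, 16, 20, 21, 23, 25, 27, 28}

A ∪ B = {5, 8, 13, 14, 15, 16, 20, 21, 23, 25, 27, 28}


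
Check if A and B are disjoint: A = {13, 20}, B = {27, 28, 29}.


Disjoint means A ∩ B = ∅.
A ∩ B = ∅
A ∩ B = ∅, so A and B are disjoint.

Yes, A and B are disjoint


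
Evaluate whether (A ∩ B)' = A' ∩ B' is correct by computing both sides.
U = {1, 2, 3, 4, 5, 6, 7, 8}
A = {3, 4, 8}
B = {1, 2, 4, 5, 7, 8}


LHS: A ∩ B = {4, 8}
(A ∩ B)' = U \ (A ∩ B) = {1, 2, 3, 5, 6, 7}
A' = {1, 2, 5, 6, 7}, B' = {3, 6}
Claimed RHS: A' ∩ B' = {6}
Identity is INVALID: LHS = {1, 2, 3, 5, 6, 7} but the RHS claimed here equals {6}. The correct form is (A ∩ B)' = A' ∪ B'.

Identity is invalid: (A ∩ B)' = {1, 2, 3, 5, 6, 7} but A' ∩ B' = {6}. The correct De Morgan law is (A ∩ B)' = A' ∪ B'.


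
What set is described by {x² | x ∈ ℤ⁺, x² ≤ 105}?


Checking each candidate:
Condition: positive perfect squares ≤ 105
Result = {1, 4, 9, 16, 25, 36, 49, 64, 81, 100}

{1, 4, 9, 16, 25, 36, 49, 64, 81, 100}


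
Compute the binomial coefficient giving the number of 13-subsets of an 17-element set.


C(n,k) = n! / (k!(n-k)!)
C(17,13) = 17! / (13!4!)
= 2380

C(17,13) = 2380


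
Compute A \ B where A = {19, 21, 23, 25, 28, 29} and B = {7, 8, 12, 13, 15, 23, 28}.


A \ B = elements in A but not in B
A = {19, 21, 23, 25, 28, 29}
B = {7, 8, 12, 13, 15, 23, 28}
Remove from A any elements in B
A \ B = {19, 21, 25, 29}

A \ B = {19, 21, 25, 29}


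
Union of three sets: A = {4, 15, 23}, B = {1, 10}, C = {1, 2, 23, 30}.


A ∪ B = {1, 4, 10, 15, 23}
(A ∪ B) ∪ C = {1, 2, 4, 10, 15, 23, 30}

A ∪ B ∪ C = {1, 2, 4, 10, 15, 23, 30}


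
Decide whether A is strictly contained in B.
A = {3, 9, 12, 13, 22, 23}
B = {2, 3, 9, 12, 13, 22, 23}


A ⊂ B requires: A ⊆ B AND A ≠ B.
A ⊆ B? Yes
A = B? No
A ⊂ B: Yes (A is a proper subset of B)

Yes, A ⊂ B


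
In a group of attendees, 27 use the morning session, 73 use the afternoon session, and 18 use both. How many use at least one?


|A ∪ B| = |A| + |B| - |A ∩ B|
= 27 + 73 - 18
= 82

|A ∪ B| = 82


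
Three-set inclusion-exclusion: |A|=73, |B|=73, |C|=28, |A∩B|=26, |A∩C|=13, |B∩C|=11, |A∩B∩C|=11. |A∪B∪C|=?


|A∪B∪C| = |A|+|B|+|C| - |A∩B|-|A∩C|-|B∩C| + |A∩B∩C|
= 73+73+28 - 26-13-11 + 11
= 174 - 50 + 11
= 135

|A ∪ B ∪ C| = 135


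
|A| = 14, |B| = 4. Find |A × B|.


|A × B| = |A| × |B|
= 14 × 4
= 56

|A × B| = 56


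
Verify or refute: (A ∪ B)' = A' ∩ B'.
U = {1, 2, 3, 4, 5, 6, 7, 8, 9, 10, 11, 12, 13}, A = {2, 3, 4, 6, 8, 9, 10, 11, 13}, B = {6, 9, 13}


LHS: A ∪ B = {2, 3, 4, 6, 8, 9, 10, 11, 13}
(A ∪ B)' = U \ (A ∪ B) = {1, 5, 7, 12}
A' = {1, 5, 7, 12}, B' = {1, 2, 3, 4, 5, 7, 8, 10, 11, 12}
Claimed RHS: A' ∩ B' = {1, 5, 7, 12}
Identity is VALID: LHS = RHS = {1, 5, 7, 12} ✓

Identity is valid. (A ∪ B)' = A' ∩ B' = {1, 5, 7, 12}


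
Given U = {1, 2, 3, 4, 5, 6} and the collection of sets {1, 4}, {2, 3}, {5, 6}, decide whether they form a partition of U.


A partition requires: (1) non-empty parts, (2) pairwise disjoint, (3) union = U
Parts: {1, 4}, {2, 3}, {5, 6}
Union of parts: {1, 2, 3, 4, 5, 6}
U = {1, 2, 3, 4, 5, 6}
All non-empty? True
Pairwise disjoint? True
Covers U? True

Yes, valid partition


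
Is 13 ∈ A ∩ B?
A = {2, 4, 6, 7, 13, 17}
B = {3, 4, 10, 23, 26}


A = {2, 4, 6, 7, 13, 17}, B = {3, 4, 10, 23, 26}
A ∩ B = elements in both A and B
A ∩ B = {4}
Checking if 13 ∈ A ∩ B
13 is not in A ∩ B → False

13 ∉ A ∩ B


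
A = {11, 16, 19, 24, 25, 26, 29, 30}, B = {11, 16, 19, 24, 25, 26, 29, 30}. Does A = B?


Two sets are equal iff they have exactly the same elements.
A = {11, 16, 19, 24, 25, 26, 29, 30}
B = {11, 16, 19, 24, 25, 26, 29, 30}
Same elements → A = B

Yes, A = B


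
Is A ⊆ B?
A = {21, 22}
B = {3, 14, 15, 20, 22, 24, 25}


A ⊆ B means every element of A is in B.
Elements in A not in B: {21}
So A ⊄ B.

No, A ⊄ B


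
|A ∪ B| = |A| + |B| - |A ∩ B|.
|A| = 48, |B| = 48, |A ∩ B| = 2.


|A ∪ B| = |A| + |B| - |A ∩ B|
= 48 + 48 - 2
= 94

|A ∪ B| = 94


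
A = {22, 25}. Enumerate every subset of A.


|A| = 2, so |P(A)| = 2^2 = 4
Enumerate subsets by cardinality (0 to 2):
∅, {22}, {25}, {22, 25}

P(A) has 4 subsets: ∅, {22}, {25}, {22, 25}


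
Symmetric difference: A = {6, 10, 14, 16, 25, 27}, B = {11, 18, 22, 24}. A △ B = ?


A △ B = (A \ B) ∪ (B \ A) = elements in exactly one of A or B
A \ B = {6, 10, 14, 16, 25, 27}
B \ A = {11, 18, 22, 24}
A △ B = {6, 10, 11, 14, 16, 18, 22, 24, 25, 27}

A △ B = {6, 10, 11, 14, 16, 18, 22, 24, 25, 27}


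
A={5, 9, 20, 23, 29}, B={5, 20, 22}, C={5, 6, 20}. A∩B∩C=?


A ∩ B = {5, 20}
(A ∩ B) ∩ C = {5, 20}

A ∩ B ∩ C = {5, 20}


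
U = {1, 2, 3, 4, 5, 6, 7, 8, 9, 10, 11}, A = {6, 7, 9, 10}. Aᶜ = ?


Aᶜ = U \ A = elements in U but not in A
U = {1, 2, 3, 4, 5, 6, 7, 8, 9, 10, 11}
A = {6, 7, 9, 10}
Aᶜ = {1, 2, 3, 4, 5, 8, 11}

Aᶜ = {1, 2, 3, 4, 5, 8, 11}


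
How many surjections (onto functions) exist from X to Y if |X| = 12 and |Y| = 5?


n = |X| = 12, k = |Y| = 5. Surjections via inclusion-exclusion:
S(n,k) = Σ(-1)^i × C(k,i) × (k-i)^n, i=0 to k
i=0: (-1)^0×C(5,0)×5^12 = 244140625
i=1: (-1)^1×C(5,1)×4^12 = -83886080
i=2: (-1)^2×C(5,2)×3^12 = 5314410
i=3: (-1)^3×C(5,3)×2^12 = -40960
i=4: (-1)^4×C(5,4)×1^12 = 5
i=5: (-1)^5×C(5,5)×0^12 = 0
Total = 165528000

Number of surjections = 165528000


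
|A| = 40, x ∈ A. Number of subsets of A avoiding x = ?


Subsets of A avoiding x are subsets of A \ {x}, which has 39 elements.
Count = 2^(n-1) = 2^39
= 549755813888

Number of subsets avoiding x = 549755813888


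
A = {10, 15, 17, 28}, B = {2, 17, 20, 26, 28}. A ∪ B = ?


A ∪ B = all elements in A or B (or both)
A = {10, 15, 17, 28}
B = {2, 17, 20, 26, 28}
A ∪ B = {2, 10, 15, 17, 20, 26, 28}

A ∪ B = {2, 10, 15, 17, 20, 26, 28}


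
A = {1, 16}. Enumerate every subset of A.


|A| = 2, so |P(A)| = 2^2 = 4
Enumerate subsets by cardinality (0 to 2):
∅, {1}, {16}, {1, 16}

P(A) has 4 subsets: ∅, {1}, {16}, {1, 16}


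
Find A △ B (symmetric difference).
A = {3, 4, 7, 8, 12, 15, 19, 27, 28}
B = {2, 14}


A △ B = (A \ B) ∪ (B \ A) = elements in exactly one of A or B
A \ B = {3, 4, 7, 8, 12, 15, 19, 27, 28}
B \ A = {2, 14}
A △ B = {2, 3, 4, 7, 8, 12, 14, 15, 19, 27, 28}

A △ B = {2, 3, 4, 7, 8, 12, 14, 15, 19, 27, 28}


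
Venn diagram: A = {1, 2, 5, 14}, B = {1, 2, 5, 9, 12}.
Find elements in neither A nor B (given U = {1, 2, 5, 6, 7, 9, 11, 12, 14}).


A = {1, 2, 5, 14}
B = {1, 2, 5, 9, 12}
Region: in neither A nor B (given U = {1, 2, 5, 6, 7, 9, 11, 12, 14})
Elements: {6, 7, 11}

Elements in neither A nor B (given U = {1, 2, 5, 6, 7, 9, 11, 12, 14}): {6, 7, 11}


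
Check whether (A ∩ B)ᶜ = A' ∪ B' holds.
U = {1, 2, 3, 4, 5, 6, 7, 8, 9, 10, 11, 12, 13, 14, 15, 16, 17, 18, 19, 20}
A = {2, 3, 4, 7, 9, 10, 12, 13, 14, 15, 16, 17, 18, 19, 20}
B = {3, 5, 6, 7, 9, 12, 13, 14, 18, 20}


LHS: A ∩ B = {3, 7, 9, 12, 13, 14, 18, 20}
(A ∩ B)' = U \ (A ∩ B) = {1, 2, 4, 5, 6, 8, 10, 11, 15, 16, 17, 19}
A' = {1, 5, 6, 8, 11}, B' = {1, 2, 4, 8, 10, 11, 15, 16, 17, 19}
Claimed RHS: A' ∪ B' = {1, 2, 4, 5, 6, 8, 10, 11, 15, 16, 17, 19}
Identity is VALID: LHS = RHS = {1, 2, 4, 5, 6, 8, 10, 11, 15, 16, 17, 19} ✓

Identity is valid. (A ∩ B)' = A' ∪ B' = {1, 2, 4, 5, 6, 8, 10, 11, 15, 16, 17, 19}


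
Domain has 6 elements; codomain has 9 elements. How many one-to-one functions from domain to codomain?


An injection sends each of |A| = 6 inputs to a distinct output in B.
# injections = |B|·(|B|-1)·…·(|B|-|A|+1) = 9! / (9 - 6)!
= 9 × 8 × 7 × 6 × 5 × 4
= 60480

Number of injections = 60480


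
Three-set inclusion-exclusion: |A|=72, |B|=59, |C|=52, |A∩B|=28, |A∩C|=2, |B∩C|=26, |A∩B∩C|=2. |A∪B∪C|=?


|A∪B∪C| = |A|+|B|+|C| - |A∩B|-|A∩C|-|B∩C| + |A∩B∩C|
= 72+59+52 - 28-2-26 + 2
= 183 - 56 + 2
= 129

|A ∪ B ∪ C| = 129


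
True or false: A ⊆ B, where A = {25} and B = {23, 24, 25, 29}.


A ⊆ B means every element of A is in B.
All elements of A are in B.
So A ⊆ B.

Yes, A ⊆ B


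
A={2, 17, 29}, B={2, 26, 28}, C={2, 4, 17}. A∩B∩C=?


A ∩ B = {2}
(A ∩ B) ∩ C = {2}

A ∩ B ∩ C = {2}


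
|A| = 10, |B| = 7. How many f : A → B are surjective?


n = |A| = 10, k = |B| = 7. Surjections via inclusion-exclusion:
S(n,k) = Σ(-1)^i × C(k,i) × (k-i)^n, i=0 to k
i=0: (-1)^0×C(7,0)×7^10 = 282475249
i=1: (-1)^1×C(7,1)×6^10 = -423263232
i=2: (-1)^2×C(7,2)×5^10 = 205078125
i=3: (-1)^3×C(7,3)×4^10 = -36700160
i=4: (-1)^4×C(7,4)×3^10 = 2066715
i=5: (-1)^5×C(7,5)×2^10 = -21504
i=6: (-1)^6×C(7,6)×1^10 = 7
i=7: (-1)^7×C(7,7)×0^10 = 0
Total = 29635200

Number of surjections = 29635200


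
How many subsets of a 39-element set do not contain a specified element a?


Subsets of A avoiding a are subsets of A \ {a}, which has 38 elements.
Count = 2^(n-1) = 2^38
= 274877906944

Number of subsets avoiding a = 274877906944


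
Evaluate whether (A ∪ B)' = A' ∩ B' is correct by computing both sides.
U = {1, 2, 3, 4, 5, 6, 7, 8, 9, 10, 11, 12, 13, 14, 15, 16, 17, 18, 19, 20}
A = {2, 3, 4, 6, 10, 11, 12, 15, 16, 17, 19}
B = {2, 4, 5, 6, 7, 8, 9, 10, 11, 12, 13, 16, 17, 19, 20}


LHS: A ∪ B = {2, 3, 4, 5, 6, 7, 8, 9, 10, 11, 12, 13, 15, 16, 17, 19, 20}
(A ∪ B)' = U \ (A ∪ B) = {1, 14, 18}
A' = {1, 5, 7, 8, 9, 13, 14, 18, 20}, B' = {1, 3, 14, 15, 18}
Claimed RHS: A' ∩ B' = {1, 14, 18}
Identity is VALID: LHS = RHS = {1, 14, 18} ✓

Identity is valid. (A ∪ B)' = A' ∩ B' = {1, 14, 18}


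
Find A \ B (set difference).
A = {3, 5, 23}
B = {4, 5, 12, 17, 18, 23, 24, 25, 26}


A \ B = elements in A but not in B
A = {3, 5, 23}
B = {4, 5, 12, 17, 18, 23, 24, 25, 26}
Remove from A any elements in B
A \ B = {3}

A \ B = {3}


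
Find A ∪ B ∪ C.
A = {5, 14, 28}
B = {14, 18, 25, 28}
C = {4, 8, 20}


A ∪ B = {5, 14, 18, 25, 28}
(A ∪ B) ∪ C = {4, 5, 8, 14, 18, 20, 25, 28}

A ∪ B ∪ C = {4, 5, 8, 14, 18, 20, 25, 28}


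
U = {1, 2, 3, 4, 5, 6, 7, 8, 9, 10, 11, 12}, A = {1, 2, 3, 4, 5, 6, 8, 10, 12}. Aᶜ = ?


Aᶜ = U \ A = elements in U but not in A
U = {1, 2, 3, 4, 5, 6, 7, 8, 9, 10, 11, 12}
A = {1, 2, 3, 4, 5, 6, 8, 10, 12}
Aᶜ = {7, 9, 11}

Aᶜ = {7, 9, 11}


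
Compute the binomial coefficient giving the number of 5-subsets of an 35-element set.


C(n,k) = n! / (k!(n-k)!)
C(35,5) = 35! / (5!30!)
= 324632

C(35,5) = 324632


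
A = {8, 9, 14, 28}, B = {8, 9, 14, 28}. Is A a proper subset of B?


A ⊂ B requires: A ⊆ B AND A ≠ B.
A ⊆ B? Yes
A = B? Yes
A = B, so A is not a PROPER subset.

No, A is not a proper subset of B


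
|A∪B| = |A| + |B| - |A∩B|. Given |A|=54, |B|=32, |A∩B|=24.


|A ∪ B| = |A| + |B| - |A ∩ B|
= 54 + 32 - 24
= 62

|A ∪ B| = 62


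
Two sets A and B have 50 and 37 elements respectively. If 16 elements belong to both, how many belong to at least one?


|A ∪ B| = |A| + |B| - |A ∩ B|
= 50 + 37 - 16
= 71

|A ∪ B| = 71


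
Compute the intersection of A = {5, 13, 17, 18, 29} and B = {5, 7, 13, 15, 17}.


A ∩ B = elements in both A and B
A = {5, 13, 17, 18, 29}
B = {5, 7, 13, 15, 17}
A ∩ B = {5, 13, 17}

A ∩ B = {5, 13, 17}


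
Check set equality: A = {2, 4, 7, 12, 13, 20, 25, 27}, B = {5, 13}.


Two sets are equal iff they have exactly the same elements.
A = {2, 4, 7, 12, 13, 20, 25, 27}
B = {5, 13}
Differences: {2, 4, 5, 7, 12, 20, 25, 27}
A ≠ B

No, A ≠ B


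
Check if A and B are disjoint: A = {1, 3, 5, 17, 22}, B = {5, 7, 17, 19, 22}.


Disjoint means A ∩ B = ∅.
A ∩ B = {5, 17, 22}
A ∩ B ≠ ∅, so A and B are NOT disjoint.

No, A and B are not disjoint (A ∩ B = {5, 17, 22})


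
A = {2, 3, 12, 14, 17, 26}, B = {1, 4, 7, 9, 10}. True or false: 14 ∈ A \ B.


A = {2, 3, 12, 14, 17, 26}, B = {1, 4, 7, 9, 10}
A \ B = elements in A but not in B
A \ B = {2, 3, 12, 14, 17, 26}
Checking if 14 ∈ A \ B
14 is in A \ B → True

14 ∈ A \ B


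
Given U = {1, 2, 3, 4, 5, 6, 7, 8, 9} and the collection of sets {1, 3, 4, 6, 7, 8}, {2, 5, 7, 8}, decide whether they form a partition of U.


A partition requires: (1) non-empty parts, (2) pairwise disjoint, (3) union = U
Parts: {1, 3, 4, 6, 7, 8}, {2, 5, 7, 8}
Union of parts: {1, 2, 3, 4, 5, 6, 7, 8}
U = {1, 2, 3, 4, 5, 6, 7, 8, 9}
All non-empty? True
Pairwise disjoint? False
Covers U? False

No, not a valid partition


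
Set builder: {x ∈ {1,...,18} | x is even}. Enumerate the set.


Checking each candidate:
Condition: even numbers in {1,...,18}
Result = {2, 4, 6, 8, 10, 12, 14, 16, 18}

{2, 4, 6, 8, 10, 12, 14, 16, 18}


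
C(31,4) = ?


C(n,k) = n! / (k!(n-k)!)
C(31,4) = 31! / (4!27!)
= 31465

C(31,4) = 31465


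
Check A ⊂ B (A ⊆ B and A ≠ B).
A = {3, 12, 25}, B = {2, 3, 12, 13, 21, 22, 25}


A ⊂ B requires: A ⊆ B AND A ≠ B.
A ⊆ B? Yes
A = B? No
A ⊂ B: Yes (A is a proper subset of B)

Yes, A ⊂ B


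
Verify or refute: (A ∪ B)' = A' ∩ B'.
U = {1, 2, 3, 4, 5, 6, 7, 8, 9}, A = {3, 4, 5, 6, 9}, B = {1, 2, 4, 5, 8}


LHS: A ∪ B = {1, 2, 3, 4, 5, 6, 8, 9}
(A ∪ B)' = U \ (A ∪ B) = {7}
A' = {1, 2, 7, 8}, B' = {3, 6, 7, 9}
Claimed RHS: A' ∩ B' = {7}
Identity is VALID: LHS = RHS = {7} ✓

Identity is valid. (A ∪ B)' = A' ∩ B' = {7}


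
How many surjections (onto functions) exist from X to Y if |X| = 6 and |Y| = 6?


n = |X| = 6, k = |Y| = 6. Surjections via inclusion-exclusion:
S(n,k) = Σ(-1)^i × C(k,i) × (k-i)^n, i=0 to k
i=0: (-1)^0×C(6,0)×6^6 = 46656
i=1: (-1)^1×C(6,1)×5^6 = -93750
i=2: (-1)^2×C(6,2)×4^6 = 61440
i=3: (-1)^3×C(6,3)×3^6 = -14580
i=4: (-1)^4×C(6,4)×2^6 = 960
i=5: (-1)^5×C(6,5)×1^6 = -6
i=6: (-1)^6×C(6,6)×0^6 = 0
Total = 720

Number of surjections = 720


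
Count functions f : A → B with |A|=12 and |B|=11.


Each of |A| = 12 inputs maps to any of |B| = 11 outputs.
# functions = |B|^|A| = 11^12
= 3138428376721

Number of functions = 3138428376721


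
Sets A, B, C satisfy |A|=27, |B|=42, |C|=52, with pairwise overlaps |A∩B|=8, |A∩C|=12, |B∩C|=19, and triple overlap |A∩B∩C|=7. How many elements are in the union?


|A∪B∪C| = |A|+|B|+|C| - |A∩B|-|A∩C|-|B∩C| + |A∩B∩C|
= 27+42+52 - 8-12-19 + 7
= 121 - 39 + 7
= 89

|A ∪ B ∪ C| = 89


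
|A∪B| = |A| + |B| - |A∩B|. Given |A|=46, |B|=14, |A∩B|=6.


|A ∪ B| = |A| + |B| - |A ∩ B|
= 46 + 14 - 6
= 54

|A ∪ B| = 54


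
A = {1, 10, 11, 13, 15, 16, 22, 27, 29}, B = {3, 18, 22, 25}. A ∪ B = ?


A ∪ B = all elements in A or B (or both)
A = {1, 10, 11, 13, 15, 16, 22, 27, 29}
B = {3, 18, 22, 25}
A ∪ B = {1, 3, 10, 11, 13, 15, 16, 18, 22, 25, 27, 29}

A ∪ B = {1, 3, 10, 11, 13, 15, 16, 18, 22, 25, 27, 29}


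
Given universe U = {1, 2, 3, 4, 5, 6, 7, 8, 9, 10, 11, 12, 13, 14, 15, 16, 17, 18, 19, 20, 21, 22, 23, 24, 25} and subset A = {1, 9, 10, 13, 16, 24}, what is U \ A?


Aᶜ = U \ A = elements in U but not in A
U = {1, 2, 3, 4, 5, 6, 7, 8, 9, 10, 11, 12, 13, 14, 15, 16, 17, 18, 19, 20, 21, 22, 23, 24, 25}
A = {1, 9, 10, 13, 16, 24}
Aᶜ = {2, 3, 4, 5, 6, 7, 8, 11, 12, 14, 15, 17, 18, 19, 20, 21, 22, 23, 25}

Aᶜ = {2, 3, 4, 5, 6, 7, 8, 11, 12, 14, 15, 17, 18, 19, 20, 21, 22, 23, 25}


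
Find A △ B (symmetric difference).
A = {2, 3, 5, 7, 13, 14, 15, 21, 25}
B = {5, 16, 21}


A △ B = (A \ B) ∪ (B \ A) = elements in exactly one of A or B
A \ B = {2, 3, 7, 13, 14, 15, 25}
B \ A = {16}
A △ B = {2, 3, 7, 13, 14, 15, 16, 25}

A △ B = {2, 3, 7, 13, 14, 15, 16, 25}


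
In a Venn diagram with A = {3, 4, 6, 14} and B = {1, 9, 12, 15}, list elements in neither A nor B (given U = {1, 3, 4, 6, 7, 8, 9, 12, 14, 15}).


A = {3, 4, 6, 14}
B = {1, 9, 12, 15}
Region: in neither A nor B (given U = {1, 3, 4, 6, 7, 8, 9, 12, 14, 15})
Elements: {7, 8}

Elements in neither A nor B (given U = {1, 3, 4, 6, 7, 8, 9, 12, 14, 15}): {7, 8}


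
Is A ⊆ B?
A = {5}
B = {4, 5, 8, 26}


A ⊆ B means every element of A is in B.
All elements of A are in B.
So A ⊆ B.

Yes, A ⊆ B


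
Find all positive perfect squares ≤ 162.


Checking each candidate:
Condition: positive perfect squares ≤ 162
Result = {1, 4, 9, 16, 25, 36, 49, 64, 81, 100, 121, 144}

{1, 4, 9, 16, 25, 36, 49, 64, 81, 100, 121, 144}


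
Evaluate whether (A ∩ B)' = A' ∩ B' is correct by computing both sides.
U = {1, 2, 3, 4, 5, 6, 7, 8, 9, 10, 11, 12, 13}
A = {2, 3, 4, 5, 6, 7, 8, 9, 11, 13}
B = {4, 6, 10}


LHS: A ∩ B = {4, 6}
(A ∩ B)' = U \ (A ∩ B) = {1, 2, 3, 5, 7, 8, 9, 10, 11, 12, 13}
A' = {1, 10, 12}, B' = {1, 2, 3, 5, 7, 8, 9, 11, 12, 13}
Claimed RHS: A' ∩ B' = {1, 12}
Identity is INVALID: LHS = {1, 2, 3, 5, 7, 8, 9, 10, 11, 12, 13} but the RHS claimed here equals {1, 12}. The correct form is (A ∩ B)' = A' ∪ B'.

Identity is invalid: (A ∩ B)' = {1, 2, 3, 5, 7, 8, 9, 10, 11, 12, 13} but A' ∩ B' = {1, 12}. The correct De Morgan law is (A ∩ B)' = A' ∪ B'.


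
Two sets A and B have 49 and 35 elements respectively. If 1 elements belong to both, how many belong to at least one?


|A ∪ B| = |A| + |B| - |A ∩ B|
= 49 + 35 - 1
= 83

|A ∪ B| = 83


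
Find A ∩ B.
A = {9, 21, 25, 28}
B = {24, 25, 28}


A ∩ B = elements in both A and B
A = {9, 21, 25, 28}
B = {24, 25, 28}
A ∩ B = {25, 28}

A ∩ B = {25, 28}


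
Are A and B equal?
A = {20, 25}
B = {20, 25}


Two sets are equal iff they have exactly the same elements.
A = {20, 25}
B = {20, 25}
Same elements → A = B

Yes, A = B


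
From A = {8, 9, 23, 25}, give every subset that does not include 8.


A subset of A that omits 8 is a subset of A \ {8}, so there are 2^(n-1) = 2^3 = 8 of them.
Subsets excluding 8: ∅, {9}, {23}, {25}, {9, 23}, {9, 25}, {23, 25}, {9, 23, 25}

Subsets excluding 8 (8 total): ∅, {9}, {23}, {25}, {9, 23}, {9, 25}, {23, 25}, {9, 23, 25}


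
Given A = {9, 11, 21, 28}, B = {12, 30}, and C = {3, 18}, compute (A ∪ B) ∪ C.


A ∪ B = {9, 11, 12, 21, 28, 30}
(A ∪ B) ∪ C = {3, 9, 11, 12, 18, 21, 28, 30}

A ∪ B ∪ C = {3, 9, 11, 12, 18, 21, 28, 30}


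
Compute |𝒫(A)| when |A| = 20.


Number of subsets = 2^n
= 2^20
= 1048576

|P(A)| = 1048576


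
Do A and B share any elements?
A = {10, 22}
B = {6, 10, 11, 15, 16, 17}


Disjoint means A ∩ B = ∅.
A ∩ B = {10}
A ∩ B ≠ ∅, so A and B are NOT disjoint.

Yes — A and B share the element(s) of A ∩ B = {10}, so they are not disjoint


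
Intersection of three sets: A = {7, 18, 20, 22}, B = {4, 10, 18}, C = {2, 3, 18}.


A ∩ B = {18}
(A ∩ B) ∩ C = {18}

A ∩ B ∩ C = {18}


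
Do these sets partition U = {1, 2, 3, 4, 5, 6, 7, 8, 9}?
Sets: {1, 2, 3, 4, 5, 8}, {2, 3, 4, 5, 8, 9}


A partition requires: (1) non-empty parts, (2) pairwise disjoint, (3) union = U
Parts: {1, 2, 3, 4, 5, 8}, {2, 3, 4, 5, 8, 9}
Union of parts: {1, 2, 3, 4, 5, 8, 9}
U = {1, 2, 3, 4, 5, 6, 7, 8, 9}
All non-empty? True
Pairwise disjoint? False
Covers U? False

No, not a valid partition


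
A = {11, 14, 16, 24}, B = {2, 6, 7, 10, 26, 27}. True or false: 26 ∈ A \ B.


A = {11, 14, 16, 24}, B = {2, 6, 7, 10, 26, 27}
A \ B = elements in A but not in B
A \ B = {11, 14, 16, 24}
Checking if 26 ∈ A \ B
26 is not in A \ B → False

26 ∉ A \ B


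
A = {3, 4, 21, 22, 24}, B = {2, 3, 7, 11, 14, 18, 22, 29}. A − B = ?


A \ B = elements in A but not in B
A = {3, 4, 21, 22, 24}
B = {2, 3, 7, 11, 14, 18, 22, 29}
Remove from A any elements in B
A \ B = {4, 21, 24}

A \ B = {4, 21, 24}


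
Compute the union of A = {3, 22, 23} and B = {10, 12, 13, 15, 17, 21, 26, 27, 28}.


A ∪ B = all elements in A or B (or both)
A = {3, 22, 23}
B = {10, 12, 13, 15, 17, 21, 26, 27, 28}
A ∪ B = {3, 10, 12, 13, 15, 17, 21, 22, 23, 26, 27, 28}

A ∪ B = {3, 10, 12, 13, 15, 17, 21, 22, 23, 26, 27, 28}


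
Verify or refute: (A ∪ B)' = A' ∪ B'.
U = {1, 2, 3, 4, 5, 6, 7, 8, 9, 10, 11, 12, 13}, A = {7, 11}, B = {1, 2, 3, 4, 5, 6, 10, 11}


LHS: A ∪ B = {1, 2, 3, 4, 5, 6, 7, 10, 11}
(A ∪ B)' = U \ (A ∪ B) = {8, 9, 12, 13}
A' = {1, 2, 3, 4, 5, 6, 8, 9, 10, 12, 13}, B' = {7, 8, 9, 12, 13}
Claimed RHS: A' ∪ B' = {1, 2, 3, 4, 5, 6, 7, 8, 9, 10, 12, 13}
Identity is INVALID: LHS = {8, 9, 12, 13} but the RHS claimed here equals {1, 2, 3, 4, 5, 6, 7, 8, 9, 10, 12, 13}. The correct form is (A ∪ B)' = A' ∩ B'.

Identity is invalid: (A ∪ B)' = {8, 9, 12, 13} but A' ∪ B' = {1, 2, 3, 4, 5, 6, 7, 8, 9, 10, 12, 13}. The correct De Morgan law is (A ∪ B)' = A' ∩ B'.


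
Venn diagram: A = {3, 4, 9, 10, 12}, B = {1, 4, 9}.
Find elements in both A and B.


A = {3, 4, 9, 10, 12}
B = {1, 4, 9}
Region: in both A and B
Elements: {4, 9}

Elements in both A and B: {4, 9}


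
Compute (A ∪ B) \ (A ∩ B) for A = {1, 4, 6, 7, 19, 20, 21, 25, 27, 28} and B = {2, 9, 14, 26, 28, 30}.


A △ B = (A \ B) ∪ (B \ A) = elements in exactly one of A or B
A \ B = {1, 4, 6, 7, 19, 20, 21, 25, 27}
B \ A = {2, 9, 14, 26, 30}
A △ B = {1, 2, 4, 6, 7, 9, 14, 19, 20, 21, 25, 26, 27, 30}

A △ B = {1, 2, 4, 6, 7, 9, 14, 19, 20, 21, 25, 26, 27, 30}


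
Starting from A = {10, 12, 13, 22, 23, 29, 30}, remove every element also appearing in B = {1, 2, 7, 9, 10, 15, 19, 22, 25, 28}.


A \ B = elements in A but not in B
A = {10, 12, 13, 22, 23, 29, 30}
B = {1, 2, 7, 9, 10, 15, 19, 22, 25, 28}
Remove from A any elements in B
A \ B = {12, 13, 23, 29, 30}

A \ B = {12, 13, 23, 29, 30}


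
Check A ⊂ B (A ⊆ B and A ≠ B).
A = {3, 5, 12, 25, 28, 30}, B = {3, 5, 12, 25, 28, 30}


A ⊂ B requires: A ⊆ B AND A ≠ B.
A ⊆ B? Yes
A = B? Yes
A = B, so A is not a PROPER subset.

No, A is not a proper subset of B


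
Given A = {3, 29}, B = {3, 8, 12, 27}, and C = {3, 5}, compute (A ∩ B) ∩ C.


A ∩ B = {3}
(A ∩ B) ∩ C = {3}

A ∩ B ∩ C = {3}


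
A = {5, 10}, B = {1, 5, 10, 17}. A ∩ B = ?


A ∩ B = elements in both A and B
A = {5, 10}
B = {1, 5, 10, 17}
A ∩ B = {5, 10}

A ∩ B = {5, 10}


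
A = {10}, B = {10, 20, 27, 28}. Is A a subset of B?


A ⊆ B means every element of A is in B.
All elements of A are in B.
So A ⊆ B.

Yes, A ⊆ B


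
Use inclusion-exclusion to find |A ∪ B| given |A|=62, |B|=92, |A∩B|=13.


|A ∪ B| = |A| + |B| - |A ∩ B|
= 62 + 92 - 13
= 141

|A ∪ B| = 141


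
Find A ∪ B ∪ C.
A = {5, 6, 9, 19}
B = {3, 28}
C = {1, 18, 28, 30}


A ∪ B = {3, 5, 6, 9, 19, 28}
(A ∪ B) ∪ C = {1, 3, 5, 6, 9, 18, 19, 28, 30}

A ∪ B ∪ C = {1, 3, 5, 6, 9, 18, 19, 28, 30}


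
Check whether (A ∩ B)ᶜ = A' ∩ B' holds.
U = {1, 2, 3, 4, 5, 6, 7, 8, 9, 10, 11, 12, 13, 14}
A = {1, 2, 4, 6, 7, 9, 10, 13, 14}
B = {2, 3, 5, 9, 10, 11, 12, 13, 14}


LHS: A ∩ B = {2, 9, 10, 13, 14}
(A ∩ B)' = U \ (A ∩ B) = {1, 3, 4, 5, 6, 7, 8, 11, 12}
A' = {3, 5, 8, 11, 12}, B' = {1, 4, 6, 7, 8}
Claimed RHS: A' ∩ B' = {8}
Identity is INVALID: LHS = {1, 3, 4, 5, 6, 7, 8, 11, 12} but the RHS claimed here equals {8}. The correct form is (A ∩ B)' = A' ∪ B'.

Identity is invalid: (A ∩ B)' = {1, 3, 4, 5, 6, 7, 8, 11, 12} but A' ∩ B' = {8}. The correct De Morgan law is (A ∩ B)' = A' ∪ B'.


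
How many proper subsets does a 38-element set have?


Total subsets = 2^n = 2^38 = 274877906944
Proper subsets exclude the set itself: 2^n - 1
= 274877906944 - 1
= 274877906943

Number of proper subsets = 274877906943


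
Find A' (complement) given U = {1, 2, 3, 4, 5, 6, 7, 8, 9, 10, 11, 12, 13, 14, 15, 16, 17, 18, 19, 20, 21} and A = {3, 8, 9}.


Aᶜ = U \ A = elements in U but not in A
U = {1, 2, 3, 4, 5, 6, 7, 8, 9, 10, 11, 12, 13, 14, 15, 16, 17, 18, 19, 20, 21}
A = {3, 8, 9}
Aᶜ = {1, 2, 4, 5, 6, 7, 10, 11, 12, 13, 14, 15, 16, 17, 18, 19, 20, 21}

Aᶜ = {1, 2, 4, 5, 6, 7, 10, 11, 12, 13, 14, 15, 16, 17, 18, 19, 20, 21}


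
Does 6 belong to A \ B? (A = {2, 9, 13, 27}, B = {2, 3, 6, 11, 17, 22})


A = {2, 9, 13, 27}, B = {2, 3, 6, 11, 17, 22}
A \ B = elements in A but not in B
A \ B = {9, 13, 27}
Checking if 6 ∈ A \ B
6 is not in A \ B → False

6 ∉ A \ B


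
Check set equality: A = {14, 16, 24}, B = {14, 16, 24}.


Two sets are equal iff they have exactly the same elements.
A = {14, 16, 24}
B = {14, 16, 24}
Same elements → A = B

Yes, A = B


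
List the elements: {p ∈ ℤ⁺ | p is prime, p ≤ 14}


Checking each candidate:
Condition: primes ≤ 14
Result = {2, 3, 5, 7, 11, 13}

{2, 3, 5, 7, 11, 13}


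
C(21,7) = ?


C(n,k) = n! / (k!(n-k)!)
C(21,7) = 21! / (7!14!)
= 116280

C(21,7) = 116280


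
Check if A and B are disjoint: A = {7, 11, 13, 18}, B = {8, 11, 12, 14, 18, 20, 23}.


Disjoint means A ∩ B = ∅.
A ∩ B = {11, 18}
A ∩ B ≠ ∅, so A and B are NOT disjoint.

No, A and B are not disjoint (A ∩ B = {11, 18})


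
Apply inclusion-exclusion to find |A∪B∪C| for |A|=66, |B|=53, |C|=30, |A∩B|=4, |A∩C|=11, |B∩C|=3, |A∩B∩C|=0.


|A∪B∪C| = |A|+|B|+|C| - |A∩B|-|A∩C|-|B∩C| + |A∩B∩C|
= 66+53+30 - 4-11-3 + 0
= 149 - 18 + 0
= 131

|A ∪ B ∪ C| = 131


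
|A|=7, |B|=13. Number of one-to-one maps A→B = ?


An injection sends each of |A| = 7 inputs to a distinct output in B.
# injections = |B|·(|B|-1)·…·(|B|-|A|+1) = 13! / (13 - 7)!
= 13 × 12 × 11 × 10 × 9 × 8 × 7
= 8648640

Number of injections = 8648640


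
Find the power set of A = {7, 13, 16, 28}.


|A| = 4, so |P(A)| = 2^4 = 16
Enumerate subsets by cardinality (0 to 4):
∅, {7}, {13}, {16}, {28}, {7, 13}, {7, 16}, {7, 28}, {13, 16}, {13, 28}, {16, 28}, {7, 13, 16}, {7, 13, 28}, {7, 16, 28}, {13, 16, 28}, {7, 13, 16, 28}

P(A) has 16 subsets: ∅, {7}, {13}, {16}, {28}, {7, 13}, {7, 16}, {7, 28}, {13, 16}, {13, 28}, {16, 28}, {7, 13, 16}, {7, 13, 28}, {7, 16, 28}, {13, 16, 28}, {7, 13, 16, 28}


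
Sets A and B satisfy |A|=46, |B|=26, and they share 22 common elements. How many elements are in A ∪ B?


|A ∪ B| = |A| + |B| - |A ∩ B|
= 46 + 26 - 22
= 50

|A ∪ B| = 50


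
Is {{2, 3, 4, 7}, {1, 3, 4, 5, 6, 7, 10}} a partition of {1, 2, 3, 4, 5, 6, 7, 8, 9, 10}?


A partition requires: (1) non-empty parts, (2) pairwise disjoint, (3) union = U
Parts: {2, 3, 4, 7}, {1, 3, 4, 5, 6, 7, 10}
Union of parts: {1, 2, 3, 4, 5, 6, 7, 10}
U = {1, 2, 3, 4, 5, 6, 7, 8, 9, 10}
All non-empty? True
Pairwise disjoint? False
Covers U? False

No, not a valid partition


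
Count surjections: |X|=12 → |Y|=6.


n = |X| = 12, k = |Y| = 6. Surjections via inclusion-exclusion:
S(n,k) = Σ(-1)^i × C(k,i) × (k-i)^n, i=0 to k
i=0: (-1)^0×C(6,0)×6^12 = 2176782336
i=1: (-1)^1×C(6,1)×5^12 = -1464843750
i=2: (-1)^2×C(6,2)×4^12 = 251658240
i=3: (-1)^3×C(6,3)×3^12 = -10628820
i=4: (-1)^4×C(6,4)×2^12 = 61440
i=5: (-1)^5×C(6,5)×1^12 = -6
i=6: (-1)^6×C(6,6)×0^12 = 0
Total = 953029440

Number of surjections = 953029440


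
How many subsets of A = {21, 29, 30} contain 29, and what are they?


A subset of A contains 29 iff the remaining 2 elements form any subset of A \ {29}.
Count: 2^(n-1) = 2^2 = 4
Subsets containing 29: {29}, {21, 29}, {29, 30}, {21, 29, 30}

Subsets containing 29 (4 total): {29}, {21, 29}, {29, 30}, {21, 29, 30}


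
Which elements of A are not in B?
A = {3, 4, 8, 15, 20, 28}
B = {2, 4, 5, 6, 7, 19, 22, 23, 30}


A \ B = elements in A but not in B
A = {3, 4, 8, 15, 20, 28}
B = {2, 4, 5, 6, 7, 19, 22, 23, 30}
Remove from A any elements in B
A \ B = {3, 8, 15, 20, 28}

A \ B = {3, 8, 15, 20, 28}


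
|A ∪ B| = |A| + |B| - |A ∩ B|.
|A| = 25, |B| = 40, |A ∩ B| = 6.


|A ∪ B| = |A| + |B| - |A ∩ B|
= 25 + 40 - 6
= 59

|A ∪ B| = 59


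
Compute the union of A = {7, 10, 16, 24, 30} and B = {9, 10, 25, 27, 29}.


A ∪ B = all elements in A or B (or both)
A = {7, 10, 16, 24, 30}
B = {9, 10, 25, 27, 29}
A ∪ B = {7, 9, 10, 16, 24, 25, 27, 29, 30}

A ∪ B = {7, 9, 10, 16, 24, 25, 27, 29, 30}


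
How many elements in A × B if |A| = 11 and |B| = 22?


|A × B| = |A| × |B|
= 11 × 22
= 242

|A × B| = 242


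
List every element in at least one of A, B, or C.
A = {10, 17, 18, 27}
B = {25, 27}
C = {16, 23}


A ∪ B = {10, 17, 18, 25, 27}
(A ∪ B) ∪ C = {10, 16, 17, 18, 23, 25, 27}

A ∪ B ∪ C = {10, 16, 17, 18, 23, 25, 27}


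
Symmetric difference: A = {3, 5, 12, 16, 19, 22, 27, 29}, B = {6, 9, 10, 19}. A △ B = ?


A △ B = (A \ B) ∪ (B \ A) = elements in exactly one of A or B
A \ B = {3, 5, 12, 16, 22, 27, 29}
B \ A = {6, 9, 10}
A △ B = {3, 5, 6, 9, 10, 12, 16, 22, 27, 29}

A △ B = {3, 5, 6, 9, 10, 12, 16, 22, 27, 29}


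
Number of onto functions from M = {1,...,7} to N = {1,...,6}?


n = |M| = 7, k = |N| = 6. Surjections via inclusion-exclusion:
S(n,k) = Σ(-1)^i × C(k,i) × (k-i)^n, i=0 to k
i=0: (-1)^0×C(6,0)×6^7 = 279936
i=1: (-1)^1×C(6,1)×5^7 = -468750
i=2: (-1)^2×C(6,2)×4^7 = 245760
i=3: (-1)^3×C(6,3)×3^7 = -43740
i=4: (-1)^4×C(6,4)×2^7 = 1920
i=5: (-1)^5×C(6,5)×1^7 = -6
i=6: (-1)^6×C(6,6)×0^7 = 0
Total = 15120

Number of surjections = 15120


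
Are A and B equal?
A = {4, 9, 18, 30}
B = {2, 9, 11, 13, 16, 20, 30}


Two sets are equal iff they have exactly the same elements.
A = {4, 9, 18, 30}
B = {2, 9, 11, 13, 16, 20, 30}
Differences: {2, 4, 11, 13, 16, 18, 20}
A ≠ B

No, A ≠ B


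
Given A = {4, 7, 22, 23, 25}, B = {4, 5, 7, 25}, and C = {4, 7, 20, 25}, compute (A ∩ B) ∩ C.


A ∩ B = {4, 7, 25}
(A ∩ B) ∩ C = {4, 7, 25}

A ∩ B ∩ C = {4, 7, 25}


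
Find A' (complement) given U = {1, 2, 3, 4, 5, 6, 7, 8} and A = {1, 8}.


Aᶜ = U \ A = elements in U but not in A
U = {1, 2, 3, 4, 5, 6, 7, 8}
A = {1, 8}
Aᶜ = {2, 3, 4, 5, 6, 7}

Aᶜ = {2, 3, 4, 5, 6, 7}


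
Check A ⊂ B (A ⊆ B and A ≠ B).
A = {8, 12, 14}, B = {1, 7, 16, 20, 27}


A ⊂ B requires: A ⊆ B AND A ≠ B.
A ⊆ B? No
A ⊄ B, so A is not a proper subset.

No, A is not a proper subset of B


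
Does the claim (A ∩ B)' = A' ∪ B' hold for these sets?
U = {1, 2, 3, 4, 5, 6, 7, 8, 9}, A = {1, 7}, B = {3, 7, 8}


LHS: A ∩ B = {7}
(A ∩ B)' = U \ (A ∩ B) = {1, 2, 3, 4, 5, 6, 8, 9}
A' = {2, 3, 4, 5, 6, 8, 9}, B' = {1, 2, 4, 5, 6, 9}
Claimed RHS: A' ∪ B' = {1, 2, 3, 4, 5, 6, 8, 9}
Identity is VALID: LHS = RHS = {1, 2, 3, 4, 5, 6, 8, 9} ✓

Identity is valid. (A ∩ B)' = A' ∪ B' = {1, 2, 3, 4, 5, 6, 8, 9}


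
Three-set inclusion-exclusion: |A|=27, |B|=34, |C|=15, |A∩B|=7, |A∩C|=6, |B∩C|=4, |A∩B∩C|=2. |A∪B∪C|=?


|A∪B∪C| = |A|+|B|+|C| - |A∩B|-|A∩C|-|B∩C| + |A∩B∩C|
= 27+34+15 - 7-6-4 + 2
= 76 - 17 + 2
= 61

|A ∪ B ∪ C| = 61


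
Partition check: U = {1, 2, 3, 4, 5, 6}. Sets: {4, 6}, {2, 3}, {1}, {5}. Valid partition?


A partition requires: (1) non-empty parts, (2) pairwise disjoint, (3) union = U
Parts: {4, 6}, {2, 3}, {1}, {5}
Union of parts: {1, 2, 3, 4, 5, 6}
U = {1, 2, 3, 4, 5, 6}
All non-empty? True
Pairwise disjoint? True
Covers U? True

Yes, valid partition


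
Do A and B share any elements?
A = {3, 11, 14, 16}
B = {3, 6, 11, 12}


Disjoint means A ∩ B = ∅.
A ∩ B = {3, 11}
A ∩ B ≠ ∅, so A and B are NOT disjoint.

Yes — A and B share the element(s) of A ∩ B = {3, 11}, so they are not disjoint


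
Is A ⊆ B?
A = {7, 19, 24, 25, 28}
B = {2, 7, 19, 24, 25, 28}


A ⊆ B means every element of A is in B.
All elements of A are in B.
So A ⊆ B.

Yes, A ⊆ B


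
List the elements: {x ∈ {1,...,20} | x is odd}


Checking each candidate:
Condition: odd numbers in {1,...,20}
Result = {1, 3, 5, 7, 9, 11, 13, 15, 17, 19}

{1, 3, 5, 7, 9, 11, 13, 15, 17, 19}


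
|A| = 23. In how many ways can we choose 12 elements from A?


C(n,k) = n! / (k!(n-k)!)
C(23,12) = 23! / (12!11!)
= 1352078

C(23,12) = 1352078


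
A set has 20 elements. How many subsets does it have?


Number of subsets = 2^n
= 2^20
= 1048576

|P(A)| = 1048576


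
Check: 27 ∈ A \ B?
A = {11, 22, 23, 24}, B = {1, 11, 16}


A = {11, 22, 23, 24}, B = {1, 11, 16}
A \ B = elements in A but not in B
A \ B = {22, 23, 24}
Checking if 27 ∈ A \ B
27 is not in A \ B → False

27 ∉ A \ B


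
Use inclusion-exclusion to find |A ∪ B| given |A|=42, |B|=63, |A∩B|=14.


|A ∪ B| = |A| + |B| - |A ∩ B|
= 42 + 63 - 14
= 91

|A ∪ B| = 91


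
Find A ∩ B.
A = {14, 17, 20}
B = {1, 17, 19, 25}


A ∩ B = elements in both A and B
A = {14, 17, 20}
B = {1, 17, 19, 25}
A ∩ B = {17}

A ∩ B = {17}


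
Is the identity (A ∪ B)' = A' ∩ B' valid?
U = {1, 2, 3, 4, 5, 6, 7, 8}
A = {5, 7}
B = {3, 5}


LHS: A ∪ B = {3, 5, 7}
(A ∪ B)' = U \ (A ∪ B) = {1, 2, 4, 6, 8}
A' = {1, 2, 3, 4, 6, 8}, B' = {1, 2, 4, 6, 7, 8}
Claimed RHS: A' ∩ B' = {1, 2, 4, 6, 8}
Identity is VALID: LHS = RHS = {1, 2, 4, 6, 8} ✓

Identity is valid. (A ∪ B)' = A' ∩ B' = {1, 2, 4, 6, 8}


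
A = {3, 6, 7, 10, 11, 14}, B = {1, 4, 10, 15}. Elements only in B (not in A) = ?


A = {3, 6, 7, 10, 11, 14}
B = {1, 4, 10, 15}
Region: only in B (not in A)
Elements: {1, 4, 15}

Elements only in B (not in A): {1, 4, 15}


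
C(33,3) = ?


C(n,k) = n! / (k!(n-k)!)
C(33,3) = 33! / (3!30!)
= 5456

C(33,3) = 5456


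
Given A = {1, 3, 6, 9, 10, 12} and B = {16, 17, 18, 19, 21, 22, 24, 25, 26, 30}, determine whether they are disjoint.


Disjoint means A ∩ B = ∅.
A ∩ B = ∅
A ∩ B = ∅, so A and B are disjoint.

Yes, A and B are disjoint


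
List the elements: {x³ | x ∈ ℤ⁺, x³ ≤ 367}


Checking each candidate:
Condition: positive perfect cubes ≤ 367
Result = {1, 8, 27, 64, 125, 216, 343}

{1, 8, 27, 64, 125, 216, 343}


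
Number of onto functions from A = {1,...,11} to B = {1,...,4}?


n = |A| = 11, k = |B| = 4. Surjections via inclusion-exclusion:
S(n,k) = Σ(-1)^i × C(k,i) × (k-i)^n, i=0 to k
i=0: (-1)^0×C(4,0)×4^11 = 4194304
i=1: (-1)^1×C(4,1)×3^11 = -708588
i=2: (-1)^2×C(4,2)×2^11 = 12288
i=3: (-1)^3×C(4,3)×1^11 = -4
i=4: (-1)^4×C(4,4)×0^11 = 0
Total = 3498000

Number of surjections = 3498000


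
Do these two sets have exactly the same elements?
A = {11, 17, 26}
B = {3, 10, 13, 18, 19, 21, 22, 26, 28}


Two sets are equal iff they have exactly the same elements.
A = {11, 17, 26}
B = {3, 10, 13, 18, 19, 21, 22, 26, 28}
Differences: {3, 10, 11, 13, 17, 18, 19, 21, 22, 28}
A ≠ B

No, A ≠ B


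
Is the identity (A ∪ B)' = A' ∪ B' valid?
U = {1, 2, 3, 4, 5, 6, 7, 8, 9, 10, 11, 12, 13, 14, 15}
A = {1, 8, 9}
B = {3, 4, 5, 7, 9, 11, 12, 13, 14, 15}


LHS: A ∪ B = {1, 3, 4, 5, 7, 8, 9, 11, 12, 13, 14, 15}
(A ∪ B)' = U \ (A ∪ B) = {2, 6, 10}
A' = {2, 3, 4, 5, 6, 7, 10, 11, 12, 13, 14, 15}, B' = {1, 2, 6, 8, 10}
Claimed RHS: A' ∪ B' = {1, 2, 3, 4, 5, 6, 7, 8, 10, 11, 12, 13, 14, 15}
Identity is INVALID: LHS = {2, 6, 10} but the RHS claimed here equals {1, 2, 3, 4, 5, 6, 7, 8, 10, 11, 12, 13, 14, 15}. The correct form is (A ∪ B)' = A' ∩ B'.

Identity is invalid: (A ∪ B)' = {2, 6, 10} but A' ∪ B' = {1, 2, 3, 4, 5, 6, 7, 8, 10, 11, 12, 13, 14, 15}. The correct De Morgan law is (A ∪ B)' = A' ∩ B'.


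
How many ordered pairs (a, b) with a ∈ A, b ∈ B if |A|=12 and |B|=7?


|A × B| = |A| × |B|
= 12 × 7
= 84

|A × B| = 84


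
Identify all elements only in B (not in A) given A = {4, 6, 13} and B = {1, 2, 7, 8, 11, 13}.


A = {4, 6, 13}
B = {1, 2, 7, 8, 11, 13}
Region: only in B (not in A)
Elements: {1, 2, 7, 8, 11}

Elements only in B (not in A): {1, 2, 7, 8, 11}
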